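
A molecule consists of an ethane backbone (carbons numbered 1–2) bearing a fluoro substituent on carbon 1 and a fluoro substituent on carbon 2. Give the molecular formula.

C2H4F2

Atom tally by fragment:
  FCH2 → C:1 H:2 F:1
  CH2F → C:1 H:2 F:1
Element totals:
  C: 2
  H: 4
  F: 2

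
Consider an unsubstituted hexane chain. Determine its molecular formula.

Atom tally by fragment:
  CH3 → C:1 H:3
  CH2 → C:1 H:2
  CH2 → C:1 H:2
  CH2 → C:1 H:2
  CH2 → C:1 H:2
  CH3 → C:1 H:3
Element totals:
  C: 6
  H: 14

C6H14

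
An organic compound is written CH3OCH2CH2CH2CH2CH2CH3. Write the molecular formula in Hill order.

C7H16O

Atom tally by fragment:
  CH3OCH2 → C:2 H:5 O:1
  CH2 → C:1 H:2
  CH2 → C:1 H:2
  CH2 → C:1 H:2
  CH2 → C:1 H:2
  CH3 → C:1 H:3
Element totals:
  C: 7
  H: 16
  O: 1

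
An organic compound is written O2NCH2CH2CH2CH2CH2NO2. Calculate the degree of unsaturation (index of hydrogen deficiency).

2

Atom tally by fragment:
  O2NCH2 → C:1 H:2 N:1 O:2
  CH2 → C:1 H:2
  CH2 → C:1 H:2
  CH2 → C:1 H:2
  CH2NO2 → C:1 H:2 N:1 O:2
Element totals:
  C: 5
  H: 10
  N: 2
  O: 4
Molecular formula: C5H10N2O4.
DoU = (2C + 2 + N − H − X) / 2 = (2·5 + 2 + 2 − 10 − 0) / 2 = 2.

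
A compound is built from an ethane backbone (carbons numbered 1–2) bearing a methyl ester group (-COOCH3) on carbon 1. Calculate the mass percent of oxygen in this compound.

Atom tally by fragment:
  CH3OOCCH2 → C:3 H:5 O:2
  CH3 → C:1 H:3
Element totals:
  C: 4
  H: 8
  O: 2
Molecular formula: C4H8O2.
Molar mass = 88.106 g/mol.
Mass from O: 2 × 15.999 = 31.998 g/mol.
%O = 31.998 / 88.106 × 100 = 36.32%.

36.32%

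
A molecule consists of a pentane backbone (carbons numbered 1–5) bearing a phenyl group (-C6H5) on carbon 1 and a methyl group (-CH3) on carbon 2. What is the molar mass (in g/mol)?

162.28 g/mol

Atom tally by fragment:
  C6H5CH2 → C:7 H:7
  CH(CH3) → C:2 H:4
  CH2 → C:1 H:2
  CH2 → C:1 H:2
  CH3 → C:1 H:3
Element totals:
  C: 12
  H: 18
Molecular formula: C12H18.
  M = 12(12.011) + 18(1.008)
    = 144.132 + 18.144 = 162.276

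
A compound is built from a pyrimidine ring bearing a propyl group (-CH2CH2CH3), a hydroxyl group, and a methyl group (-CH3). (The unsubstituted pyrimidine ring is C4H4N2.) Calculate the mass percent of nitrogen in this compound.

18.41%

Atom tally by fragment:
  pyrimidine ring core → C:4 H:4 N:2
  (− 3 ring H displaced by substituents)
  + CH2CH2CH3 → C:3 H:7
  + OH → O:1 H:1
  + CH3 → C:1 H:3
Element totals:
  C: 8
  H: 12
  N: 2
  O: 1
Molecular formula: C8H12N2O.
Molar mass = 152.197 g/mol.
Mass from N: 2 × 14.007 = 28.014 g/mol.
%N = 28.014 / 152.197 × 100 = 18.41%.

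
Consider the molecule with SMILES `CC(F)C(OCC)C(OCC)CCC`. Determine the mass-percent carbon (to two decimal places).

64.04%

Atom tally by fragment:
  CH3 → C:1 H:3
  CH(F) → C:1 H:1 F:1
  CH(OC2H5) → C:3 H:6 O:1
  CH(OC2H5) → C:3 H:6 O:1
  CH2 → C:1 H:2
  CH2 → C:1 H:2
  CH3 → C:1 H:3
Element totals:
  C: 11
  H: 23
  F: 1
  O: 2
Molecular formula: C11H23FO2.
Molar mass = 206.301 g/mol.
Mass from C: 11 × 12.011 = 132.121 g/mol.
%C = 132.121 / 206.301 × 100 = 64.04%.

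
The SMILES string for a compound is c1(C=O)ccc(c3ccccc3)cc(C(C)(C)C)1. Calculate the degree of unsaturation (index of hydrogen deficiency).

9

Atom tally by fragment:
  benzene ring core → C:6 H:6
  (− 3 ring H displaced by substituents)
  + CHO → C:1 H:1 O:1
  + C6H5 → C:6 H:5
  + C(CH3)3 → C:4 H:9
Element totals:
  C: 17
  H: 18
  O: 1
Molecular formula: C17H18O.
DoU = (2C + 2 + N − H − X) / 2 = (2·17 + 2 + 0 − 18 − 0) / 2 = 9.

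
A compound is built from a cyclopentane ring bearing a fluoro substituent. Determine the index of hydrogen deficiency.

Atom tally by fragment:
  cyclopentane ring core → C:5 H:10
  (− 1 ring H displaced by substituents)
  + F → F:1
Element totals:
  C: 5
  H: 9
  F: 1
Molecular formula: C5H9F.
DoU = (2C + 2 + N − H − X) / 2 = (2·5 + 2 + 0 − 9 − 1) / 2 = 1.

1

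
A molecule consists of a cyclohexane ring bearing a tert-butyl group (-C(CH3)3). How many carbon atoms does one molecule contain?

Atom tally by fragment:
  cyclohexane ring core → C:6 H:12
  (− 1 ring H displaced by substituents)
  + C(CH3)3 → C:4 H:9
Element totals:
  C: 10
  H: 20

10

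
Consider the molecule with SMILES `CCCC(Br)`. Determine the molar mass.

137.02 g/mol

Atom tally by fragment:
  CH3 → C:1 H:3
  CH2 → C:1 H:2
  CH2 → C:1 H:2
  CH2Br → C:1 H:2 Br:1
Element totals:
  C: 4
  H: 9
  Br: 1
Molecular formula: C4H9Br.
  M = 4(12.011) + 9(1.008) + 79.904
    = 48.044 + 9.072 + 79.904 = 137.020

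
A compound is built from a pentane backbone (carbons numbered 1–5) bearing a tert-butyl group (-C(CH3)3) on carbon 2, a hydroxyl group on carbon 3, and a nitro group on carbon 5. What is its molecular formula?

C9H19NO3

Atom tally by fragment:
  CH3 → C:1 H:3
  CH(C(CH3)3) → C:5 H:10
  CH(OH) → C:1 H:2 O:1
  CH2 → C:1 H:2
  CH2NO2 → C:1 H:2 N:1 O:2
Element totals:
  C: 9
  H: 19
  N: 1
  O: 3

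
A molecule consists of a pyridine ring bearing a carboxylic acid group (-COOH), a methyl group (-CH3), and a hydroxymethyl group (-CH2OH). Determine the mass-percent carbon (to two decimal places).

57.48%

Atom tally by fragment:
  pyridine ring core → C:5 H:5 N:1
  (− 3 ring H displaced by substituents)
  + COOH → C:1 H:1 O:2
  + CH3 → C:1 H:3
  + CH2OH → C:1 H:3 O:1
Element totals:
  C: 8
  H: 9
  N: 1
  O: 3
Molecular formula: C8H9NO3.
Molar mass = 167.164 g/mol.
Mass from C: 8 × 12.011 = 96.088 g/mol.
%C = 96.088 / 167.164 × 100 = 57.48%.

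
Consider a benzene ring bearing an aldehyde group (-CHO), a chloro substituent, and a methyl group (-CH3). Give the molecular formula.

C8H7ClO

Atom tally by fragment:
  benzene ring core → C:6 H:6
  (− 3 ring H displaced by substituents)
  + CHO → C:1 H:1 O:1
  + Cl → Cl:1
  + CH3 → C:1 H:3
Element totals:
  C: 8
  H: 7
  Cl: 1
  O: 1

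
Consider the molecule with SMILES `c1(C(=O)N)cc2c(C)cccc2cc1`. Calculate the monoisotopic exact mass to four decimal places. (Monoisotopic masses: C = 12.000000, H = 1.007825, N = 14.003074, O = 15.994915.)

185.0841

Atom tally by fragment:
  naphthalene ring system core → C:10 H:8
  (− 2 ring H displaced by substituents)
  + CONH2 → C:1 H:2 O:1 N:1
  + CH3 → C:1 H:3
Element totals:
  C: 12
  H: 11
  N: 1
  O: 1
Molecular formula: C12H11NO.
  M = 12(12.0) + 11(1.007825) + 14.003074 + 15.994915
    = 144.000000 + 11.086075 + 14.003074 + 15.994915 = 185.084064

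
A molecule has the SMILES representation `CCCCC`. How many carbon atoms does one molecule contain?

5

Atom tally by fragment:
  CH3 → C:1 H:3
  CH2 → C:1 H:2
  CH2 → C:1 H:2
  CH2 → C:1 H:2
  CH3 → C:1 H:3
Element totals:
  C: 5
  H: 12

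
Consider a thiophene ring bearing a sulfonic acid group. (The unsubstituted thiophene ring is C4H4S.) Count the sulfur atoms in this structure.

2

Atom tally by fragment:
  thiophene ring core → C:4 H:4 S:1
  (− 1 ring H displaced by substituents)
  + SO3H → S:1 O:3 H:1
Element totals:
  C: 4
  H: 4
  O: 3
  S: 2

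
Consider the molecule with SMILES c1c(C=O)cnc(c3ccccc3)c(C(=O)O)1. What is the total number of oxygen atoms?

3

Atom tally by fragment:
  pyridine ring core → C:5 H:5 N:1
  (− 3 ring H displaced by substituents)
  + CHO → C:1 H:1 O:1
  + C6H5 → C:6 H:5
  + COOH → C:1 H:1 O:2
Element totals:
  C: 13
  H: 9
  N: 1
  O: 3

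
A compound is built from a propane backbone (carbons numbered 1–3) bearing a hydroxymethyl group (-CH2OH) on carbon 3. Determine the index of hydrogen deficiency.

Atom tally by fragment:
  CH3 → C:1 H:3
  CH2 → C:1 H:2
  CH2CH2OH → C:2 H:5 O:1
Element totals:
  C: 4
  H: 10
  O: 1
Molecular formula: C4H10O.
DoU = (2C + 2 + N − H − X) / 2 = (2·4 + 2 + 0 − 10 − 0) / 2 = 0.

0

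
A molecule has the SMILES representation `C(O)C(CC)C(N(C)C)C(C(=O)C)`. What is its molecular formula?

C10H21NO2

Atom tally by fragment:
  HOCH2 → C:1 H:3 O:1
  CH(C2H5) → C:3 H:6
  CH(N(CH3)2) → C:3 H:7 N:1
  CH2COCH3 → C:3 H:5 O:1
Element totals:
  C: 10
  H: 21
  N: 1
  O: 2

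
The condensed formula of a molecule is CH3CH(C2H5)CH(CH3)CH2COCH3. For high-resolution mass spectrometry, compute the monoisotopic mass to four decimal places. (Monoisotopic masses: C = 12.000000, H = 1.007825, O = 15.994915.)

Element totals:
  C: 9
  H: 18
  O: 1
Molecular formula: C9H18O.
  M = 9(12.0) + 18(1.007825) + 15.994915
    = 108.000000 + 18.140850 + 15.994915 = 142.135765

142.1358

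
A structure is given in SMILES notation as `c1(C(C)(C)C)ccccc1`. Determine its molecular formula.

C10H14

Atom tally by fragment:
  benzene ring core → C:6 H:6
  (− 1 ring H displaced by substituents)
  + C(CH3)3 → C:4 H:9
Element totals:
  C: 10
  H: 14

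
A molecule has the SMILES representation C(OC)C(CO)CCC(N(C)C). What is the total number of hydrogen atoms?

Atom tally by fragment:
  CH3OCH2 → C:2 H:5 O:1
  CH(CH2OH) → C:2 H:4 O:1
  CH2 → C:1 H:2
  CH2 → C:1 H:2
  CH2N(CH3)2 → C:3 H:8 N:1
Element totals:
  C: 9
  H: 21
  N: 1
  O: 2

21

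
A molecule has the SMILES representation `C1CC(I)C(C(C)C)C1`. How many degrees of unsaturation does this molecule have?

1

Atom tally by fragment:
  cyclopentane ring core → C:5 H:10
  (− 2 ring H displaced by substituents)
  + I → I:1
  + CH(CH3)2 → C:3 H:7
Element totals:
  C: 8
  H: 15
  I: 1
Molecular formula: C8H15I.
DoU = (2C + 2 + N − H − X) / 2 = (2·8 + 2 + 0 − 15 − 1) / 2 = 1.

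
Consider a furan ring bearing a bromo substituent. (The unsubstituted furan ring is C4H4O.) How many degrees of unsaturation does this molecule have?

3

Atom tally by fragment:
  furan ring core → C:4 H:4 O:1
  (− 1 ring H displaced by substituents)
  + Br → Br:1
Element totals:
  C: 4
  H: 3
  Br: 1
  O: 1
Molecular formula: C4H3BrO.
DoU = (2C + 2 + N − H − X) / 2 = (2·4 + 2 + 0 − 3 − 1) / 2 = 3.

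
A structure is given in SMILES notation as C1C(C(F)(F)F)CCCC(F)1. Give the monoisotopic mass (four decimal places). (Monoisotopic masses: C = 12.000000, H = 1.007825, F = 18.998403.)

170.0719

Atom tally by fragment:
  cyclohexane ring core → C:6 H:12
  (− 2 ring H displaced by substituents)
  + CF3 → C:1 F:3
  + F → F:1
Element totals:
  C: 7
  H: 10
  F: 4
Molecular formula: C7H10F4.
  M = 7(12.0) + 10(1.007825) + 4(18.998403)
    = 84.000000 + 10.078250 + 75.993612 = 170.071862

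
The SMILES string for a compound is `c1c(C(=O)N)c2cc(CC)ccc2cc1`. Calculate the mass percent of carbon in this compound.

78.36%

Atom tally by fragment:
  naphthalene ring system core → C:10 H:8
  (− 2 ring H displaced by substituents)
  + CONH2 → C:1 H:2 O:1 N:1
  + C2H5 → C:2 H:5
Element totals:
  C: 13
  H: 13
  N: 1
  O: 1
Molecular formula: C13H13NO.
Molar mass = 199.253 g/mol.
Mass from C: 13 × 12.011 = 156.143 g/mol.
%C = 156.143 / 199.253 × 100 = 78.36%.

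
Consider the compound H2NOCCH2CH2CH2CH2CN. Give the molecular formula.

C6H10N2O

Atom tally by fragment:
  H2NOCCH2 → C:2 H:4 O:1 N:1
  CH2 → C:1 H:2
  CH2 → C:1 H:2
  CH2CN → C:2 H:2 N:1
Element totals:
  C: 6
  H: 10
  N: 2
  O: 1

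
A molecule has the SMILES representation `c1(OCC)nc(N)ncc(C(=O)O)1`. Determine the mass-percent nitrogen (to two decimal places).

22.94%

Atom tally by fragment:
  pyrimidine ring core → C:4 H:4 N:2
  (− 3 ring H displaced by substituents)
  + OC2H5 → C:2 H:5 O:1
  + NH2 → N:1 H:2
  + COOH → C:1 H:1 O:2
Element totals:
  C: 7
  H: 9
  N: 3
  O: 3
Molecular formula: C7H9N3O3.
Molar mass = 183.167 g/mol.
Mass from N: 3 × 14.007 = 42.021 g/mol.
%N = 42.021 / 183.167 × 100 = 22.94%.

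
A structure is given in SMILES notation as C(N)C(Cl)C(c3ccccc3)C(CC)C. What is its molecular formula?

Atom tally by fragment:
  H2NCH2 → C:1 H:4 N:1
  CH(Cl) → C:1 H:1 Cl:1
  CH(C6H5) → C:7 H:6
  CH(C2H5) → C:3 H:6
  CH3 → C:1 H:3
Element totals:
  C: 13
  H: 20
  Cl: 1
  N: 1

C13H20ClN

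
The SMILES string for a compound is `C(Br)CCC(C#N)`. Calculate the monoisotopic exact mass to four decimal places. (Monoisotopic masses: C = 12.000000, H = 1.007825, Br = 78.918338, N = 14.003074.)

160.9840

Atom tally by fragment:
  BrCH2 → C:1 H:2 Br:1
  CH2 → C:1 H:2
  CH2 → C:1 H:2
  CH2CN → C:2 H:2 N:1
Element totals:
  C: 5
  H: 8
  Br: 1
  N: 1
Molecular formula: C5H8BrN.
  M = 5(12.0) + 8(1.007825) + 78.918338 + 14.003074
    = 60.000000 + 8.062600 + 78.918338 + 14.003074 = 160.984012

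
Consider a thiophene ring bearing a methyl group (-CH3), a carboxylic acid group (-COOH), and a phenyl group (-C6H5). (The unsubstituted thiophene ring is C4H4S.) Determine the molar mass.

218.27 g/mol

Atom tally by fragment:
  thiophene ring core → C:4 H:4 S:1
  (− 3 ring H displaced by substituents)
  + CH3 → C:1 H:3
  + COOH → C:1 H:1 O:2
  + C6H5 → C:6 H:5
Element totals:
  C: 12
  H: 10
  O: 2
  S: 1
Molecular formula: C12H10O2S.
  M = 12(12.011) + 10(1.008) + 2(15.999) + 32.06
    = 144.132 + 10.080 + 31.998 + 32.060 = 218.270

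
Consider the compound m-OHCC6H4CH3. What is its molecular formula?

Element totals:
  C: 8
  H: 8
  O: 1

C8H8O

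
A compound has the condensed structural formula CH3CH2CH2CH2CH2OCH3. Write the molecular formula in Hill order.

C6H14O

Atom tally by fragment:
  CH3 → C:1 H:3
  CH2 → C:1 H:2
  CH2 → C:1 H:2
  CH2 → C:1 H:2
  CH2OCH3 → C:2 H:5 O:1
Element totals:
  C: 6
  H: 14
  O: 1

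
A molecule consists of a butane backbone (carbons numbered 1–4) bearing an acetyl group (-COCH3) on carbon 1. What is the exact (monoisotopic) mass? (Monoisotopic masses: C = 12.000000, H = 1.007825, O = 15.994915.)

Atom tally by fragment:
  CH3COCH2 → C:3 H:5 O:1
  CH2 → C:1 H:2
  CH2 → C:1 H:2
  CH3 → C:1 H:3
Element totals:
  C: 6
  H: 12
  O: 1
Molecular formula: C6H12O.
  M = 6(12.0) + 12(1.007825) + 15.994915
    = 72.000000 + 12.093900 + 15.994915 = 100.088815

100.0888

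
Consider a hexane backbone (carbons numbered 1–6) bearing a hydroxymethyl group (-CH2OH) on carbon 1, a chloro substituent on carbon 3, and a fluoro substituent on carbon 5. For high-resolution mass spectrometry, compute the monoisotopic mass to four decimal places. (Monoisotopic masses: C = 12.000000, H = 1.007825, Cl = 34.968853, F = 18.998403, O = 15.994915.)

168.0717

Atom tally by fragment:
  HOCH2CH2 → C:2 H:5 O:1
  CH2 → C:1 H:2
  CH(Cl) → C:1 H:1 Cl:1
  CH2 → C:1 H:2
  CH(F) → C:1 H:1 F:1
  CH3 → C:1 H:3
Element totals:
  C: 7
  H: 14
  Cl: 1
  F: 1
  O: 1
Molecular formula: C7H14ClFO.
  M = 7(12.0) + 14(1.007825) + 34.968853 + 18.998403 + 15.994915
    = 84.000000 + 14.109550 + 34.968853 + 18.998403 + 15.994915 = 168.071721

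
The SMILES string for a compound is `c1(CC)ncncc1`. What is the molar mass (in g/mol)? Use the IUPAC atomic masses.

Atom tally by fragment:
  pyrimidine ring core → C:4 H:4 N:2
  (− 1 ring H displaced by substituents)
  + C2H5 → C:2 H:5
Element totals:
  C: 6
  H: 8
  N: 2
Molecular formula: C6H8N2.
  M = 6(12.011) + 8(1.008) + 2(14.007)
    = 72.066 + 8.064 + 28.014 = 108.144

108.14 g/mol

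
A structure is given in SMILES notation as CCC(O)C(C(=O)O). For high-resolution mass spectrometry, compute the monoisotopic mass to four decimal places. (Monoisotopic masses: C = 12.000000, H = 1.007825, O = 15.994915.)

Atom tally by fragment:
  CH3 → C:1 H:3
  CH2 → C:1 H:2
  CH(OH) → C:1 H:2 O:1
  CH2COOH → C:2 H:3 O:2
Element totals:
  C: 5
  H: 10
  O: 3
Molecular formula: C5H10O3.
  M = 5(12.0) + 10(1.007825) + 3(15.994915)
    = 60.000000 + 10.078250 + 47.984745 = 118.062995

118.0630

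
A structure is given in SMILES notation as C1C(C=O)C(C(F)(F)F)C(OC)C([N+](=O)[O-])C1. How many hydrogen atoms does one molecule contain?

Atom tally by fragment:
  cyclohexane ring core → C:6 H:12
  (− 4 ring H displaced by substituents)
  + CHO → C:1 H:1 O:1
  + CF3 → C:1 F:3
  + OCH3 → C:1 H:3 O:1
  + NO2 → N:1 O:2
Element totals:
  C: 9
  H: 12
  F: 3
  N: 1
  O: 4

12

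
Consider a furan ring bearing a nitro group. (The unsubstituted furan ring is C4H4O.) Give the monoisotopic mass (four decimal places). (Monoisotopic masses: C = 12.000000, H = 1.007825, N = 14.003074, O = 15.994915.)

Atom tally by fragment:
  furan ring core → C:4 H:4 O:1
  (− 1 ring H displaced by substituents)
  + NO2 → N:1 O:2
Element totals:
  C: 4
  H: 3
  N: 1
  O: 3
Molecular formula: C4H3NO3.
  M = 4(12.0) + 3(1.007825) + 14.003074 + 3(15.994915)
    = 48.000000 + 3.023475 + 14.003074 + 47.984745 = 113.011294

113.0113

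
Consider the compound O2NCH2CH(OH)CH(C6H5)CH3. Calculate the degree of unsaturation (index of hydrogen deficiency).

5

Element totals:
  C: 10
  H: 13
  N: 1
  O: 3
Molecular formula: C10H13NO3.
DoU = (2C + 2 + N − H − X) / 2 = (2·10 + 2 + 1 − 13 − 0) / 2 = 5.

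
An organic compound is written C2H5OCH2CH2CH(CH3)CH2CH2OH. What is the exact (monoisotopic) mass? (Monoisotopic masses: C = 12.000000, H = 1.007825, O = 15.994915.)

146.1307

Atom tally by fragment:
  C2H5OCH2 → C:3 H:7 O:1
  CH2 → C:1 H:2
  CH(CH3) → C:2 H:4
  CH2CH2OH → C:2 H:5 O:1
Element totals:
  C: 8
  H: 18
  O: 2
Molecular formula: C8H18O2.
  M = 8(12.0) + 18(1.007825) + 2(15.994915)
    = 96.000000 + 18.140850 + 31.989830 = 146.130680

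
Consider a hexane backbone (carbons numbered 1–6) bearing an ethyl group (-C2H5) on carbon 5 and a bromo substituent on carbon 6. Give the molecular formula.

Atom tally by fragment:
  CH3 → C:1 H:3
  CH2 → C:1 H:2
  CH2 → C:1 H:2
  CH2 → C:1 H:2
  CH(C2H5) → C:3 H:6
  CH2Br → C:1 H:2 Br:1
Element totals:
  C: 8
  H: 17
  Br: 1

C8H17Br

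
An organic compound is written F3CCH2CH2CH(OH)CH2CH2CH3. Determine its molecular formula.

Atom tally by fragment:
  F3CCH2 → C:2 H:2 F:3
  CH2 → C:1 H:2
  CH(OH) → C:1 H:2 O:1
  CH2 → C:1 H:2
  CH2 → C:1 H:2
  CH3 → C:1 H:3
Element totals:
  C: 7
  H: 13
  F: 3
  O: 1

C7H13F3O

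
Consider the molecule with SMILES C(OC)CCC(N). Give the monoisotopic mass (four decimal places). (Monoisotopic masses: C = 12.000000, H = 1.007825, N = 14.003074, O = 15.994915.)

103.0997

Atom tally by fragment:
  CH3OCH2 → C:2 H:5 O:1
  CH2 → C:1 H:2
  CH2 → C:1 H:2
  CH2NH2 → C:1 H:4 N:1
Element totals:
  C: 5
  H: 13
  N: 1
  O: 1
Molecular formula: C5H13NO.
  M = 5(12.0) + 13(1.007825) + 14.003074 + 15.994915
    = 60.000000 + 13.101725 + 14.003074 + 15.994915 = 103.099714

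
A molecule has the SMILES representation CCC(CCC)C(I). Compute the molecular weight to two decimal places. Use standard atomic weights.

Atom tally by fragment:
  CH3 → C:1 H:3
  CH2 → C:1 H:2
  CH(CH2CH2CH3) → C:4 H:8
  CH2I → C:1 H:2 I:1
Element totals:
  C: 7
  H: 15
  I: 1
Molecular formula: C7H15I.
  M = 7(12.011) + 15(1.008) + 126.904
    = 84.077 + 15.120 + 126.904 = 226.101

226.10 g/mol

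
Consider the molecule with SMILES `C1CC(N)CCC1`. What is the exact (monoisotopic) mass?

Atom tally by fragment:
  cyclohexane ring core → C:6 H:12
  (− 1 ring H displaced by substituents)
  + NH2 → N:1 H:2
Element totals:
  C: 6
  H: 13
  N: 1
Molecular formula: C6H13N.
  M = 6(12.0) + 13(1.007825) + 14.003074
    = 72.000000 + 13.101725 + 14.003074 = 99.104799

99.1048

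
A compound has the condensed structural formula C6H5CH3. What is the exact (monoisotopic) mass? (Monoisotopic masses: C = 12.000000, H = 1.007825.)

Element totals:
  C: 7
  H: 8
Molecular formula: C7H8.
  M = 7(12.0) + 8(1.007825)
    = 84.000000 + 8.062600 = 92.062600

92.0626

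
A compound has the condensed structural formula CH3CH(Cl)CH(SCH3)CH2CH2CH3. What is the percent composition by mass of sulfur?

19.23%

Atom tally by fragment:
  CH3 → C:1 H:3
  CH(Cl) → C:1 H:1 Cl:1
  CH(SCH3) → C:2 H:4 S:1
  CH2 → C:1 H:2
  CH2 → C:1 H:2
  CH3 → C:1 H:3
Element totals:
  C: 7
  H: 15
  Cl: 1
  S: 1
Molecular formula: C7H15ClS.
Molar mass = 166.707 g/mol.
Mass from S: 1 × 32.06 = 32.060 g/mol.
%S = 32.060 / 166.707 × 100 = 19.23%.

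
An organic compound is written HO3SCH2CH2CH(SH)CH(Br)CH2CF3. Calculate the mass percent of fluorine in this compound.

17.21%

Element totals:
  C: 6
  H: 10
  Br: 1
  F: 3
  O: 3
  S: 2
Molecular formula: C6H10BrF3O3S2.
Molar mass = 331.161 g/mol.
Mass from F: 3 × 18.998 = 56.994 g/mol.
%F = 56.994 / 331.161 × 100 = 17.21%.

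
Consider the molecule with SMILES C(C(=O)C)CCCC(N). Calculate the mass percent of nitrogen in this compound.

10.84%

Atom tally by fragment:
  CH3COCH2 → C:3 H:5 O:1
  CH2 → C:1 H:2
  CH2 → C:1 H:2
  CH2 → C:1 H:2
  CH2NH2 → C:1 H:4 N:1
Element totals:
  C: 7
  H: 15
  N: 1
  O: 1
Molecular formula: C7H15NO.
Molar mass = 129.203 g/mol.
Mass from N: 1 × 14.007 = 14.007 g/mol.
%N = 14.007 / 129.203 × 100 = 10.84%.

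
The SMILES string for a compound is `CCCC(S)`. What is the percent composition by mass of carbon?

Atom tally by fragment:
  CH3 → C:1 H:3
  CH2 → C:1 H:2
  CH2 → C:1 H:2
  CH2SH → C:1 H:3 S:1
Element totals:
  C: 4
  H: 10
  S: 1
Molecular formula: C4H10S.
Molar mass = 90.184 g/mol.
Mass from C: 4 × 12.011 = 48.044 g/mol.
%C = 48.044 / 90.184 × 100 = 53.27%.

53.27%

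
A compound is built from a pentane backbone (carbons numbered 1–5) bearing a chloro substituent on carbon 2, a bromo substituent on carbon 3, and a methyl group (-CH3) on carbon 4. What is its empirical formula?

Atom tally by fragment:
  CH3 → C:1 H:3
  CH(Cl) → C:1 H:1 Cl:1
  CH(Br) → C:1 H:1 Br:1
  CH(CH3) → C:2 H:4
  CH3 → C:1 H:3
Element totals:
  C: 6
  H: 12
  Br: 1
  Cl: 1
Molecular formula: C6H12BrCl.
gcd of subscripts (1, 6, 1, 12) = 1, so the empirical formula equals the molecular formula.

C6H12BrCl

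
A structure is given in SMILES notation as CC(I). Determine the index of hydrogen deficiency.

Atom tally by fragment:
  CH3 → C:1 H:3
  CH2I → C:1 H:2 I:1
Element totals:
  C: 2
  H: 5
  I: 1
Molecular formula: C2H5I.
DoU = (2C + 2 + N − H − X) / 2 = (2·2 + 2 + 0 − 5 − 1) / 2 = 0.

0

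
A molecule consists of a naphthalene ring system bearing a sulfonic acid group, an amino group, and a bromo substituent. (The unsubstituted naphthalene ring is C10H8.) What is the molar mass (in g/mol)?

Atom tally by fragment:
  naphthalene ring system core → C:10 H:8
  (− 3 ring H displaced by substituents)
  + SO3H → S:1 O:3 H:1
  + NH2 → N:1 H:2
  + Br → Br:1
Element totals:
  C: 10
  H: 8
  Br: 1
  N: 1
  O: 3
  S: 1
Molecular formula: C10H8BrNO3S.
  M = 10(12.011) + 8(1.008) + 79.904 + 14.007 + 3(15.999) + 32.06
    = 120.110 + 8.064 + 79.904 + 14.007 + 47.997 + 32.060 = 302.142

302.14 g/mol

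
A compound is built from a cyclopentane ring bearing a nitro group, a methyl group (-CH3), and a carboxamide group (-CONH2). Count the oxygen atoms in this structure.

Atom tally by fragment:
  cyclopentane ring core → C:5 H:10
  (− 3 ring H displaced by substituents)
  + NO2 → N:1 O:2
  + CH3 → C:1 H:3
  + CONH2 → C:1 H:2 O:1 N:1
Element totals:
  C: 7
  H: 12
  N: 2
  O: 3

3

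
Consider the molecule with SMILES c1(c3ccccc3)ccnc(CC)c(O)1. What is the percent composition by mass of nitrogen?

7.03%

Atom tally by fragment:
  pyridine ring core → C:5 H:5 N:1
  (− 3 ring H displaced by substituents)
  + C6H5 → C:6 H:5
  + C2H5 → C:2 H:5
  + OH → O:1 H:1
Element totals:
  C: 13
  H: 13
  N: 1
  O: 1
Molecular formula: C13H13NO.
Molar mass = 199.253 g/mol.
Mass from N: 1 × 14.007 = 14.007 g/mol.
%N = 14.007 / 199.253 × 100 = 7.03%.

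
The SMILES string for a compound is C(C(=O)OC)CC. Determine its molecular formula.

Atom tally by fragment:
  CH3OOCCH2 → C:3 H:5 O:2
  CH2 → C:1 H:2
  CH3 → C:1 H:3
Element totals:
  C: 5
  H: 10
  O: 2

C5H10O2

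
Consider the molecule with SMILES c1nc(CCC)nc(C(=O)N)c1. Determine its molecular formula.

Atom tally by fragment:
  pyrimidine ring core → C:4 H:4 N:2
  (− 2 ring H displaced by substituents)
  + CH2CH2CH3 → C:3 H:7
  + CONH2 → C:1 H:2 O:1 N:1
Element totals:
  C: 8
  H: 11
  N: 3
  O: 1

C8H11N3O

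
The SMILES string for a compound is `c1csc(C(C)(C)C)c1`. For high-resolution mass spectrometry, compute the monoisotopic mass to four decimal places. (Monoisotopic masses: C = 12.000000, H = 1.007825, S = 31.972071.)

140.0660

Atom tally by fragment:
  thiophene ring core → C:4 H:4 S:1
  (− 1 ring H displaced by substituents)
  + C(CH3)3 → C:4 H:9
Element totals:
  C: 8
  H: 12
  S: 1
Molecular formula: C8H12S.
  M = 8(12.0) + 12(1.007825) + 31.972071
    = 96.000000 + 12.093900 + 31.972071 = 140.065971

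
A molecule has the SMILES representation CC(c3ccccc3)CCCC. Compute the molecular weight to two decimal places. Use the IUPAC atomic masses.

162.28 g/mol

Atom tally by fragment:
  CH3 → C:1 H:3
  CH(C6H5) → C:7 H:6
  CH2 → C:1 H:2
  CH2 → C:1 H:2
  CH2 → C:1 H:2
  CH3 → C:1 H:3
Element totals:
  C: 12
  H: 18
Molecular formula: C12H18.
  M = 12(12.011) + 18(1.008)
    = 144.132 + 18.144 = 162.276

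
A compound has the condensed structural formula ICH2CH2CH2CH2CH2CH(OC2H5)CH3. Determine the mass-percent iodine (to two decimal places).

46.97%

Element totals:
  C: 9
  H: 19
  I: 1
  O: 1
Molecular formula: C9H19IO.
Molar mass = 270.154 g/mol.
Mass from I: 1 × 126.904 = 126.904 g/mol.
%I = 126.904 / 270.154 × 100 = 46.97%.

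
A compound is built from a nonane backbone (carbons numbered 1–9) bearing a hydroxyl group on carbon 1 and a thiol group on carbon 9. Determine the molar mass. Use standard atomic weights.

Atom tally by fragment:
  HOCH2 → C:1 H:3 O:1
  CH2 → C:1 H:2
  CH2 → C:1 H:2
  CH2 → C:1 H:2
  CH2 → C:1 H:2
  CH2 → C:1 H:2
  CH2 → C:1 H:2
  CH2 → C:1 H:2
  CH2SH → C:1 H:3 S:1
Element totals:
  C: 9
  H: 20
  O: 1
  S: 1
Molecular formula: C9H20OS.
  M = 9(12.011) + 20(1.008) + 15.999 + 32.06
    = 108.099 + 20.160 + 15.999 + 32.060 = 176.318

176.32 g/mol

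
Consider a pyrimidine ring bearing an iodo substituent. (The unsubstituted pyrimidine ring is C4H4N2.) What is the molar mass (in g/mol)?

205.99 g/mol

Atom tally by fragment:
  pyrimidine ring core → C:4 H:4 N:2
  (− 1 ring H displaced by substituents)
  + I → I:1
Element totals:
  C: 4
  H: 3
  I: 1
  N: 2
Molecular formula: C4H3IN2.
  M = 4(12.011) + 3(1.008) + 126.904 + 2(14.007)
    = 48.044 + 3.024 + 126.904 + 28.014 = 205.986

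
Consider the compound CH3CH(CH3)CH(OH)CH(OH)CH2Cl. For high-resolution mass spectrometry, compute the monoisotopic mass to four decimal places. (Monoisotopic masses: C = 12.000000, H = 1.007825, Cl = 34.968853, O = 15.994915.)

152.0604

Atom tally by fragment:
  CH3 → C:1 H:3
  CH(CH3) → C:2 H:4
  CH(OH) → C:1 H:2 O:1
  CH(OH) → C:1 H:2 O:1
  CH2Cl → C:1 H:2 Cl:1
Element totals:
  C: 6
  H: 13
  Cl: 1
  O: 2
Molecular formula: C6H13ClO2.
  M = 6(12.0) + 13(1.007825) + 34.968853 + 2(15.994915)
    = 72.000000 + 13.101725 + 34.968853 + 31.989830 = 152.060408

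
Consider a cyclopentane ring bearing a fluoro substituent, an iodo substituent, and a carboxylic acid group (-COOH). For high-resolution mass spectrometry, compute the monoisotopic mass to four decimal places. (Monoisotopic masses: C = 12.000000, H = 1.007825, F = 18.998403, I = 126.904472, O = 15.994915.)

Atom tally by fragment:
  cyclopentane ring core → C:5 H:10
  (− 3 ring H displaced by substituents)
  + F → F:1
  + I → I:1
  + COOH → C:1 H:1 O:2
Element totals:
  C: 6
  H: 8
  F: 1
  I: 1
  O: 2
Molecular formula: C6H8FIO2.
  M = 6(12.0) + 8(1.007825) + 18.998403 + 126.904472 + 2(15.994915)
    = 72.000000 + 8.062600 + 18.998403 + 126.904472 + 31.989830 = 257.955305

257.9553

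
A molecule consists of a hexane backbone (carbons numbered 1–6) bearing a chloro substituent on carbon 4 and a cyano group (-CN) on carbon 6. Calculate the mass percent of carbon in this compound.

57.73%

Atom tally by fragment:
  CH3 → C:1 H:3
  CH2 → C:1 H:2
  CH2 → C:1 H:2
  CH(Cl) → C:1 H:1 Cl:1
  CH2 → C:1 H:2
  CH2CN → C:2 H:2 N:1
Element totals:
  C: 7
  H: 12
  Cl: 1
  N: 1
Molecular formula: C7H12ClN.
Molar mass = 145.630 g/mol.
Mass from C: 7 × 12.011 = 84.077 g/mol.
%C = 84.077 / 145.630 × 100 = 57.73%.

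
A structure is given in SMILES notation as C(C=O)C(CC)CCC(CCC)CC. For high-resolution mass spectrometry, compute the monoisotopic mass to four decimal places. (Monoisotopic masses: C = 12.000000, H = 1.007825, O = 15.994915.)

198.1984

Atom tally by fragment:
  OHCCH2 → C:2 H:3 O:1
  CH(C2H5) → C:3 H:6
  CH2 → C:1 H:2
  CH2 → C:1 H:2
  CH(CH2CH2CH3) → C:4 H:8
  CH2 → C:1 H:2
  CH3 → C:1 H:3
Element totals:
  C: 13
  H: 26
  O: 1
Molecular formula: C13H26O.
  M = 13(12.0) + 26(1.007825) + 15.994915
    = 156.000000 + 26.203450 + 15.994915 = 198.198365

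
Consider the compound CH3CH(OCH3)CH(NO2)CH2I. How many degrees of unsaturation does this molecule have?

Atom tally by fragment:
  CH3 → C:1 H:3
  CH(OCH3) → C:2 H:4 O:1
  CH(NO2) → C:1 H:1 N:1 O:2
  CH2I → C:1 H:2 I:1
Element totals:
  C: 5
  H: 10
  I: 1
  N: 1
  O: 3
Molecular formula: C5H10INO3.
DoU = (2C + 2 + N − H − X) / 2 = (2·5 + 2 + 1 − 10 − 1) / 2 = 1.

1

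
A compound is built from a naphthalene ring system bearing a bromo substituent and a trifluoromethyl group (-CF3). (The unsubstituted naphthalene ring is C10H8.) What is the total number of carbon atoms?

Atom tally by fragment:
  naphthalene ring system core → C:10 H:8
  (− 2 ring H displaced by substituents)
  + Br → Br:1
  + CF3 → C:1 F:3
Element totals:
  C: 11
  H: 6
  Br: 1
  F: 3

11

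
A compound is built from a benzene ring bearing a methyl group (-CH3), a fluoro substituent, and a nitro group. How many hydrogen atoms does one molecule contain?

6

Atom tally by fragment:
  benzene ring core → C:6 H:6
  (− 3 ring H displaced by substituents)
  + CH3 → C:1 H:3
  + F → F:1
  + NO2 → N:1 O:2
Element totals:
  C: 7
  H: 6
  F: 1
  N: 1
  O: 2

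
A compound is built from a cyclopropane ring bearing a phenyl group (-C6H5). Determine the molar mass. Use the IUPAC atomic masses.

118.18 g/mol

Atom tally by fragment:
  cyclopropane ring core → C:3 H:6
  (− 1 ring H displaced by substituents)
  + C6H5 → C:6 H:5
Element totals:
  C: 9
  H: 10
Molecular formula: C9H10.
  M = 9(12.011) + 10(1.008)
    = 108.099 + 10.080 = 118.179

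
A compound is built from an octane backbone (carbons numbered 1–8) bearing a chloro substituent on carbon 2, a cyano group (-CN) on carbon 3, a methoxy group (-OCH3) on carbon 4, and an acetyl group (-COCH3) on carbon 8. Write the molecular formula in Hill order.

C12H20ClNO2

Atom tally by fragment:
  CH3 → C:1 H:3
  CH(Cl) → C:1 H:1 Cl:1
  CH(CN) → C:2 H:1 N:1
  CH(OCH3) → C:2 H:4 O:1
  CH2 → C:1 H:2
  CH2 → C:1 H:2
  CH2 → C:1 H:2
  CH2COCH3 → C:3 H:5 O:1
Element totals:
  C: 12
  H: 20
  Cl: 1
  N: 1
  O: 2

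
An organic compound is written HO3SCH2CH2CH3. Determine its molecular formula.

C3H8O3S

Atom tally by fragment:
  HO3SCH2 → C:1 H:3 S:1 O:3
  CH2 → C:1 H:2
  CH3 → C:1 H:3
Element totals:
  C: 3
  H: 8
  O: 3
  S: 1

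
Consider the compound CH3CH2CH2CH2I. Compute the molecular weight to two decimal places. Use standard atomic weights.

Atom tally by fragment:
  CH3 → C:1 H:3
  CH2 → C:1 H:2
  CH2 → C:1 H:2
  CH2I → C:1 H:2 I:1
Element totals:
  C: 4
  H: 9
  I: 1
Molecular formula: C4H9I.
  M = 4(12.011) + 9(1.008) + 126.904
    = 48.044 + 9.072 + 126.904 = 184.020

184.02 g/mol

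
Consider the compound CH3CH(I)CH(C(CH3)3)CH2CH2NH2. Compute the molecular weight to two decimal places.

Atom tally by fragment:
  CH3 → C:1 H:3
  CH(I) → C:1 H:1 I:1
  CH(C(CH3)3) → C:5 H:10
  CH2 → C:1 H:2
  CH2NH2 → C:1 H:4 N:1
Element totals:
  C: 9
  H: 20
  I: 1
  N: 1
Molecular formula: C9H20IN.
  M = 9(12.011) + 20(1.008) + 126.904 + 14.007
    = 108.099 + 20.160 + 126.904 + 14.007 = 269.170

269.17 g/mol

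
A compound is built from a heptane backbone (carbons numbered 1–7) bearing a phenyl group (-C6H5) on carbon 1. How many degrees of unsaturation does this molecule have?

4

Atom tally by fragment:
  C6H5CH2 → C:7 H:7
  CH2 → C:1 H:2
  CH2 → C:1 H:2
  CH2 → C:1 H:2
  CH2 → C:1 H:2
  CH2 → C:1 H:2
  CH3 → C:1 H:3
Element totals:
  C: 13
  H: 20
Molecular formula: C13H20.
DoU = (2C + 2 + N − H − X) / 2 = (2·13 + 2 + 0 − 20 − 0) / 2 = 4.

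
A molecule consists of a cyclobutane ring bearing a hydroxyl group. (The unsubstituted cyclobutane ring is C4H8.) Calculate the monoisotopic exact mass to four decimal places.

72.0575

Atom tally by fragment:
  cyclobutane ring core → C:4 H:8
  (− 1 ring H displaced by substituents)
  + OH → O:1 H:1
Element totals:
  C: 4
  H: 8
  O: 1
Molecular formula: C4H8O.
  M = 4(12.0) + 8(1.007825) + 15.994915
    = 48.000000 + 8.062600 + 15.994915 = 72.057515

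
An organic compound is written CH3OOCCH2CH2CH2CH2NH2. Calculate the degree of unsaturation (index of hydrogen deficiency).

1

Atom tally by fragment:
  CH3OOCCH2 → C:3 H:5 O:2
  CH2 → C:1 H:2
  CH2 → C:1 H:2
  CH2NH2 → C:1 H:4 N:1
Element totals:
  C: 6
  H: 13
  N: 1
  O: 2
Molecular formula: C6H13NO2.
DoU = (2C + 2 + N − H − X) / 2 = (2·6 + 2 + 1 − 13 − 0) / 2 = 1.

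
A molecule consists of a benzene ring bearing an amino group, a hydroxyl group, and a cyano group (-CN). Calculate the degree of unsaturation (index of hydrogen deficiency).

6

Atom tally by fragment:
  benzene ring core → C:6 H:6
  (− 3 ring H displaced by substituents)
  + NH2 → N:1 H:2
  + OH → O:1 H:1
  + CN → C:1 N:1
Element totals:
  C: 7
  H: 6
  N: 2
  O: 1
Molecular formula: C7H6N2O.
DoU = (2C + 2 + N − H − X) / 2 = (2·7 + 2 + 2 − 6 − 0) / 2 = 6.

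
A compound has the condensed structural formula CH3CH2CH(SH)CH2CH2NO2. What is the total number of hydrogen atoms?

Atom tally by fragment:
  CH3 → C:1 H:3
  CH2 → C:1 H:2
  CH(SH) → C:1 H:2 S:1
  CH2 → C:1 H:2
  CH2NO2 → C:1 H:2 N:1 O:2
Element totals:
  C: 5
  H: 11
  N: 1
  O: 2
  S: 1

11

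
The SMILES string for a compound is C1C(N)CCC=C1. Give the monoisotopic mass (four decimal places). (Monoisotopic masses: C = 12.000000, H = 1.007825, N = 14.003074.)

Atom tally by fragment:
  cyclohexene ring core → C:6 H:10
  (− 1 ring H displaced by substituents)
  + NH2 → N:1 H:2
Element totals:
  C: 6
  H: 11
  N: 1
Molecular formula: C6H11N.
  M = 6(12.0) + 11(1.007825) + 14.003074
    = 72.000000 + 11.086075 + 14.003074 = 97.089149

97.0891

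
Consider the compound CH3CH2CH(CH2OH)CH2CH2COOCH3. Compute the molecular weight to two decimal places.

160.21 g/mol

Atom tally by fragment:
  CH3 → C:1 H:3
  CH2 → C:1 H:2
  CH(CH2OH) → C:2 H:4 O:1
  CH2 → C:1 H:2
  CH2COOCH3 → C:3 H:5 O:2
Element totals:
  C: 8
  H: 16
  O: 3
Molecular formula: C8H16O3.
  M = 8(12.011) + 16(1.008) + 3(15.999)
    = 96.088 + 16.128 + 47.997 = 160.213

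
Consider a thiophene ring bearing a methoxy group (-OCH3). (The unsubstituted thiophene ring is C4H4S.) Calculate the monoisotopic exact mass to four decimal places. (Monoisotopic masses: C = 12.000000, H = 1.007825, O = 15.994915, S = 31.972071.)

114.0139

Atom tally by fragment:
  thiophene ring core → C:4 H:4 S:1
  (− 1 ring H displaced by substituents)
  + OCH3 → C:1 H:3 O:1
Element totals:
  C: 5
  H: 6
  O: 1
  S: 1
Molecular formula: C5H6OS.
  M = 5(12.0) + 6(1.007825) + 15.994915 + 31.972071
    = 60.000000 + 6.046950 + 15.994915 + 31.972071 = 114.013936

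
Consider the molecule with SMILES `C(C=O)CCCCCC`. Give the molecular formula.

C8H16O

Atom tally by fragment:
  OHCCH2 → C:2 H:3 O:1
  CH2 → C:1 H:2
  CH2 → C:1 H:2
  CH2 → C:1 H:2
  CH2 → C:1 H:2
  CH2 → C:1 H:2
  CH3 → C:1 H:3
Element totals:
  C: 8
  H: 16
  O: 1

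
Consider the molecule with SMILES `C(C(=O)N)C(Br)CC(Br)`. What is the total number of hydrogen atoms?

Atom tally by fragment:
  H2NOCCH2 → C:2 H:4 O:1 N:1
  CH(Br) → C:1 H:1 Br:1
  CH2 → C:1 H:2
  CH2Br → C:1 H:2 Br:1
Element totals:
  C: 5
  H: 9
  Br: 2
  N: 1
  O: 1

9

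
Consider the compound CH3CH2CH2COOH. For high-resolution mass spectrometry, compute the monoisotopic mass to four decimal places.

88.0524

Atom tally by fragment:
  CH3 → C:1 H:3
  CH2 → C:1 H:2
  CH2COOH → C:2 H:3 O:2
Element totals:
  C: 4
  H: 8
  O: 2
Molecular formula: C4H8O2.
  M = 4(12.0) + 8(1.007825) + 2(15.994915)
    = 48.000000 + 8.062600 + 31.989830 = 88.052430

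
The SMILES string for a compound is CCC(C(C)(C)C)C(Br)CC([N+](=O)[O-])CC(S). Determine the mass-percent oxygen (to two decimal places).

Atom tally by fragment:
  CH3 → C:1 H:3
  CH2 → C:1 H:2
  CH(C(CH3)3) → C:5 H:10
  CH(Br) → C:1 H:1 Br:1
  CH2 → C:1 H:2
  CH(NO2) → C:1 H:1 N:1 O:2
  CH2 → C:1 H:2
  CH2SH → C:1 H:3 S:1
Element totals:
  C: 12
  H: 24
  Br: 1
  N: 1
  O: 2
  S: 1
Molecular formula: C12H24BrNO2S.
Molar mass = 326.293 g/mol.
Mass from O: 2 × 15.999 = 31.998 g/mol.
%O = 31.998 / 326.293 × 100 = 9.81%.

9.81%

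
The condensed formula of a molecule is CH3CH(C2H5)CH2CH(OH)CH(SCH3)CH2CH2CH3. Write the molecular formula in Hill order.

C11H24OS

Element totals:
  C: 11
  H: 24
  O: 1
  S: 1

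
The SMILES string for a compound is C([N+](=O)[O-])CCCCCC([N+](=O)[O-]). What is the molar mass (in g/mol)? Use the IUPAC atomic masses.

190.20 g/mol

Atom tally by fragment:
  O2NCH2 → C:1 H:2 N:1 O:2
  CH2 → C:1 H:2
  CH2 → C:1 H:2
  CH2 → C:1 H:2
  CH2 → C:1 H:2
  CH2 → C:1 H:2
  CH2NO2 → C:1 H:2 N:1 O:2
Element totals:
  C: 7
  H: 14
  N: 2
  O: 4
Molecular formula: C7H14N2O4.
  M = 7(12.011) + 14(1.008) + 2(14.007) + 4(15.999)
    = 84.077 + 14.112 + 28.014 + 63.996 = 190.199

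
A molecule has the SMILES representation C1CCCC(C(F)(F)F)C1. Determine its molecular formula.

Atom tally by fragment:
  cyclohexane ring core → C:6 H:12
  (− 1 ring H displaced by substituents)
  + CF3 → C:1 F:3
Element totals:
  C: 7
  H: 11
  F: 3

C7H11F3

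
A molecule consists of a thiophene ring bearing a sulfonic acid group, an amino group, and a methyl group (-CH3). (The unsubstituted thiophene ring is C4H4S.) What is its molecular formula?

Atom tally by fragment:
  thiophene ring core → C:4 H:4 S:1
  (− 3 ring H displaced by substituents)
  + SO3H → S:1 O:3 H:1
  + NH2 → N:1 H:2
  + CH3 → C:1 H:3
Element totals:
  C: 5
  H: 7
  N: 1
  O: 3
  S: 2

C5H7NO3S2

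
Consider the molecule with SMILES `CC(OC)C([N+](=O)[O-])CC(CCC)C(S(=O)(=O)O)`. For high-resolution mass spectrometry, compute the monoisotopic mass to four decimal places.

283.1090

Atom tally by fragment:
  CH3 → C:1 H:3
  CH(OCH3) → C:2 H:4 O:1
  CH(NO2) → C:1 H:1 N:1 O:2
  CH2 → C:1 H:2
  CH(CH2CH2CH3) → C:4 H:8
  CH2SO3H → C:1 H:3 S:1 O:3
Element totals:
  C: 10
  H: 21
  N: 1
  O: 6
  S: 1
Molecular formula: C10H21NO6S.
  M = 10(12.0) + 21(1.007825) + 14.003074 + 6(15.994915) + 31.972071
    = 120.000000 + 21.164325 + 14.003074 + 95.969490 + 31.972071 = 283.108960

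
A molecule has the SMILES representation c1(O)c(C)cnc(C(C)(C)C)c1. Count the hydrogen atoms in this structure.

15

Atom tally by fragment:
  pyridine ring core → C:5 H:5 N:1
  (− 3 ring H displaced by substituents)
  + OH → O:1 H:1
  + CH3 → C:1 H:3
  + C(CH3)3 → C:4 H:9
Element totals:
  C: 10
  H: 15
  N: 1
  O: 1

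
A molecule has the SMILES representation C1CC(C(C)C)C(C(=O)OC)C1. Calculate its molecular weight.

Atom tally by fragment:
  cyclopentane ring core → C:5 H:10
  (− 2 ring H displaced by substituents)
  + CH(CH3)2 → C:3 H:7
  + COOCH3 → C:2 H:3 O:2
Element totals:
  C: 10
  H: 18
  O: 2
Molecular formula: C10H18O2.
  M = 10(12.011) + 18(1.008) + 2(15.999)
    = 120.110 + 18.144 + 31.998 = 170.252

170.25 g/mol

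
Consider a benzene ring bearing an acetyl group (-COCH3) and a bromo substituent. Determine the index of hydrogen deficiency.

Atom tally by fragment:
  benzene ring core → C:6 H:6
  (− 2 ring H displaced by substituents)
  + COCH3 → C:2 H:3 O:1
  + Br → Br:1
Element totals:
  C: 8
  H: 7
  Br: 1
  O: 1
Molecular formula: C8H7BrO.
DoU = (2C + 2 + N − H − X) / 2 = (2·8 + 2 + 0 − 7 − 1) / 2 = 5.

5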